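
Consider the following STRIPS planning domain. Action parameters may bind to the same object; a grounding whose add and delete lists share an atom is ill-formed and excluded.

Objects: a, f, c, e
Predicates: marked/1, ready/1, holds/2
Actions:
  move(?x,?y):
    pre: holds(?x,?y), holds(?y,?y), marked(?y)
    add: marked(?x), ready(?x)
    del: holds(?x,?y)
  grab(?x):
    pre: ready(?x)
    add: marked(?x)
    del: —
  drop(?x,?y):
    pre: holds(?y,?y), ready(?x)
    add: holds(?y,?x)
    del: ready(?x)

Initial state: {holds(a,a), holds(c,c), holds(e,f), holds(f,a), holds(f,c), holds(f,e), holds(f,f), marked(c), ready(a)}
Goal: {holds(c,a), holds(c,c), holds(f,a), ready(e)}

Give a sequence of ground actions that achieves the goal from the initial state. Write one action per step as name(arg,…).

move(f,c); move(e,f); drop(a,c)

1. move(f,c)  →  {holds(a,a), holds(c,c), holds(e,f), holds(f,a), holds(f,e), holds(f,f), marked(c), marked(f), ready(a), ready(f)}
2. move(e,f)  →  {holds(a,a), holds(c,c), holds(f,a), holds(f,e), holds(f,f), marked(c), marked(e), marked(f), ready(a), ready(e), ready(f)}
3. drop(a,c)  →  {holds(a,a), holds(c,a), holds(c,c), holds(f,a), holds(f,e), holds(f,f), marked(c), marked(e), marked(f), ready(e), ready(f)}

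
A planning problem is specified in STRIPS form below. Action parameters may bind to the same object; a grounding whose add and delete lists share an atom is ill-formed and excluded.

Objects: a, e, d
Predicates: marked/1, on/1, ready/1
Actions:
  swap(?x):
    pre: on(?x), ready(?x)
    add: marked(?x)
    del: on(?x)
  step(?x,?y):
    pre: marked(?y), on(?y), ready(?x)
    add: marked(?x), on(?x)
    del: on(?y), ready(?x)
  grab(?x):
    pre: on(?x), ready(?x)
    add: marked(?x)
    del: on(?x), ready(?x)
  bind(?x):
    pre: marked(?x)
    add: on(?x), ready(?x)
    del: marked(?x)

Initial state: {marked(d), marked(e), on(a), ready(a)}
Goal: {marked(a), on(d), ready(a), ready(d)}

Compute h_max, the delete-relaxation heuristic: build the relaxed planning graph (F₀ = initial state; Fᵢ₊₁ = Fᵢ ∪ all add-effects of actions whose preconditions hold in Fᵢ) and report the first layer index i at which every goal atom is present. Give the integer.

1

F0 = init (4 atoms)
F1 = F0 ∪ {marked(a), on(d), on(e), ready(d), ready(e)}  (9 atoms)
goal ⊆ F1  ⇒  h_max = 1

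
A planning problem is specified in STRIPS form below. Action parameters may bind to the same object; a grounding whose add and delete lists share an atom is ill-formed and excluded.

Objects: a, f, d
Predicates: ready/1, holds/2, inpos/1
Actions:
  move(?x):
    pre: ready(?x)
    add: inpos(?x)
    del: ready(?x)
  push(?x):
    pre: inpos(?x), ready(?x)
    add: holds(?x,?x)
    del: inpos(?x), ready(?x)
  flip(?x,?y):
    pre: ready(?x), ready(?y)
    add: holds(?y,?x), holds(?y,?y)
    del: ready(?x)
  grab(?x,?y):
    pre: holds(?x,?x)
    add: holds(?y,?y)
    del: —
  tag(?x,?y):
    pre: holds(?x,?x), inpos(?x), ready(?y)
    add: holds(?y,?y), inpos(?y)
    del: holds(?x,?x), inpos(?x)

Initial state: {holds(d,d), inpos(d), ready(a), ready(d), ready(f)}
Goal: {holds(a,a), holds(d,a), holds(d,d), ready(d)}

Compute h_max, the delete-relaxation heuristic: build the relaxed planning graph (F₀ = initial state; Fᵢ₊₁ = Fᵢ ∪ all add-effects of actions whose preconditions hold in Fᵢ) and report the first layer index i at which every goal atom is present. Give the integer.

1

F0 = init (5 atoms)
F1 = F0 ∪ {holds(a,a), holds(a,d), holds(a,f), holds(d,a), holds(d,f), holds(f,a), holds(f,d), holds(f,f), inpos(a), inpos(f)}  (15 atoms)
goal ⊆ F1  ⇒  h_max = 1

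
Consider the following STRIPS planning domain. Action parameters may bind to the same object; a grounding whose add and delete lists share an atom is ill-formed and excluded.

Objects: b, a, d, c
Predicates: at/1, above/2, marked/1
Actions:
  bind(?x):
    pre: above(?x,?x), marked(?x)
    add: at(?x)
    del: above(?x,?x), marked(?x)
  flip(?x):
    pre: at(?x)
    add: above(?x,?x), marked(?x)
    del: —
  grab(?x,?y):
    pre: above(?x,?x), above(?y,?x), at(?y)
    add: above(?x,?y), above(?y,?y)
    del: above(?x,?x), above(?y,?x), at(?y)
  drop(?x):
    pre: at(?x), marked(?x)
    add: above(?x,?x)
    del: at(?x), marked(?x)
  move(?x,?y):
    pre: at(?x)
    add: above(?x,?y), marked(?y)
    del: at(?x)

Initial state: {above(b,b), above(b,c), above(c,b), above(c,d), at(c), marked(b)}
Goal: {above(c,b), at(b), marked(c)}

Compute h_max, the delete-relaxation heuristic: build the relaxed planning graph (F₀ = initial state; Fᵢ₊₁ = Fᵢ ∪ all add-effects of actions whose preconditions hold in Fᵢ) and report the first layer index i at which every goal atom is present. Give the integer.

F0 = init (6 atoms)
F1 = F0 ∪ {above(c,a), above(c,c), at(b), marked(a), marked(c), marked(d)}  (12 atoms)
goal ⊆ F1  ⇒  h_max = 1

1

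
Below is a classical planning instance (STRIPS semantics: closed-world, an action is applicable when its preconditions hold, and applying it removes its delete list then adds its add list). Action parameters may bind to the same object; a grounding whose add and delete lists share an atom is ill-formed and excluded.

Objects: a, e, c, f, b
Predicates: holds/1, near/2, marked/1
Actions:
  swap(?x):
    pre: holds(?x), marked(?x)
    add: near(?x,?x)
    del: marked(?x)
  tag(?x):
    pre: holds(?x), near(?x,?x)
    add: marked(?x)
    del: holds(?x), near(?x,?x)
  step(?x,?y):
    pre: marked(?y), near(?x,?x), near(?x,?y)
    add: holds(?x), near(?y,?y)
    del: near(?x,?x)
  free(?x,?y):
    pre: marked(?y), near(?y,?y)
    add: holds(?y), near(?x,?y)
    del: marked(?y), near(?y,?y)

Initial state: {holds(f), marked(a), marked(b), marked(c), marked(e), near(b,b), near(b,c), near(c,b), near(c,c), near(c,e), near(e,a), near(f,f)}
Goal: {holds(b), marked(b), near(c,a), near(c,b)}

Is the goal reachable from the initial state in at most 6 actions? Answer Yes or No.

1. step(c,e)  →  {holds(c), holds(f), marked(a), marked(b), marked(c), marked(e), near(b,b), near(b,c), near(c,b), near(c,e), near(e,a), near(e,e), near(f,f)}
2. step(e,a)  →  {holds(c), holds(e), holds(f), marked(a), marked(b), marked(c), marked(e), near(a,a), near(b,b), near(b,c), near(c,b), near(c,e), near(e,a), near(f,f)}
3. step(b,c)  →  {holds(b), holds(c), holds(e), holds(f), marked(a), marked(b), marked(c), marked(e), near(a,a), near(b,c), near(c,b), near(c,c), near(c,e), near(e,a), near(f,f)}
4. free(c,a)  →  {holds(a), holds(b), holds(c), holds(e), holds(f), marked(b), marked(c), marked(e), near(b,c), near(c,a), near(c,b), near(c,c), near(c,e), near(e,a), near(f,f)}
optimal plan length = 4; 4 ≤ 6

Yes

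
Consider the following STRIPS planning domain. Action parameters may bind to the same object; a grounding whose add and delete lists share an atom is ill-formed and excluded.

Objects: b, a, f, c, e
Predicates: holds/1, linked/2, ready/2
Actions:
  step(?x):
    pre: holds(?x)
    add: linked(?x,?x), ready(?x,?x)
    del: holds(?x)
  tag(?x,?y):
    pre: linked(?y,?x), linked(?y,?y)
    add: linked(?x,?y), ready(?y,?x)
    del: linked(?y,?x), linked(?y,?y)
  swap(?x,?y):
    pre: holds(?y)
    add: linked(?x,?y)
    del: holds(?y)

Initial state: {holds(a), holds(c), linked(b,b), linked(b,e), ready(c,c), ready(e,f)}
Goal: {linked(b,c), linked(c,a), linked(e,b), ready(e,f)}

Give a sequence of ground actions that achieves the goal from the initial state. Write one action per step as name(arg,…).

tag(e,b); swap(b,c); swap(c,a)

1. tag(e,b)  →  {holds(a), holds(c), linked(e,b), ready(b,e), ready(c,c), ready(e,f)}
2. swap(b,c)  →  {holds(a), linked(b,c), linked(e,b), ready(b,e), ready(c,c), ready(e,f)}
3. swap(c,a)  →  {linked(b,c), linked(c,a), linked(e,b), ready(b,e), ready(c,c), ready(e,f)}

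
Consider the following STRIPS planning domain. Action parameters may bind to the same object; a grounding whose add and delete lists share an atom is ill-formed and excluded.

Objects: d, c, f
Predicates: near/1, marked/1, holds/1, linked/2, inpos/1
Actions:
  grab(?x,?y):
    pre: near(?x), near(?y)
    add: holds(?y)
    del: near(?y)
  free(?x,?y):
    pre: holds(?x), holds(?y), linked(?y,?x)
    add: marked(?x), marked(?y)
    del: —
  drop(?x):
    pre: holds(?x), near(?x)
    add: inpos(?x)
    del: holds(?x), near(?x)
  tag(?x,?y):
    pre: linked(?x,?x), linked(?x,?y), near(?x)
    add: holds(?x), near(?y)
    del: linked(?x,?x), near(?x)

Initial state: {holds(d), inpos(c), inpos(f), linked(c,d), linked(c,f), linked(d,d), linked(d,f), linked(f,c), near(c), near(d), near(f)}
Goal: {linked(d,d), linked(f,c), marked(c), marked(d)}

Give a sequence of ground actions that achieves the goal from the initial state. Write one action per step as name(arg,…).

grab(d,c); free(d,c)

1. grab(d,c)  →  {holds(c), holds(d), inpos(c), inpos(f), linked(c,d), linked(c,f), linked(d,d), linked(d,f), linked(f,c), near(d), near(f)}
2. free(d,c)  →  {holds(c), holds(d), inpos(c), inpos(f), linked(c,d), linked(c,f), linked(d,d), linked(d,f), linked(f,c), marked(c), marked(d), near(d), near(f)}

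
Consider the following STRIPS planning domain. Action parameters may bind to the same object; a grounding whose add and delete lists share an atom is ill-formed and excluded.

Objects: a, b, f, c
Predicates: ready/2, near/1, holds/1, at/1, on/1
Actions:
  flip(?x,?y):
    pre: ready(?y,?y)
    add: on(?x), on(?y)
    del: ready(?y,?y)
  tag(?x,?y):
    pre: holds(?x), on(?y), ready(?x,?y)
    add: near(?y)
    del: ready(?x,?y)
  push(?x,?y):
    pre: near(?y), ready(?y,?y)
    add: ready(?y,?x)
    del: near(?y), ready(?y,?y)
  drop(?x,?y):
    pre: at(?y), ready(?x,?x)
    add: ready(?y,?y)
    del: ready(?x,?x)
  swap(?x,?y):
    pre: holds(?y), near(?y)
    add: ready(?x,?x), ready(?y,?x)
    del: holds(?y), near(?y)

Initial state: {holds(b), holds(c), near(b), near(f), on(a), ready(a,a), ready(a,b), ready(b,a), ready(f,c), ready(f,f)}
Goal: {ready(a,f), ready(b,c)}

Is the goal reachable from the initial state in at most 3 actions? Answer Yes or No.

1. tag(b,a)  →  {holds(b), holds(c), near(a), near(b), near(f), on(a), ready(a,a), ready(a,b), ready(f,c), ready(f,f)}
2. push(f,a)  →  {holds(b), holds(c), near(b), near(f), on(a), ready(a,b), ready(a,f), ready(f,c), ready(f,f)}
3. swap(c,b)  →  {holds(c), near(f), on(a), ready(a,b), ready(a,f), ready(b,c), ready(c,c), ready(f,c), ready(f,f)}
optimal plan length = 3; 3 ≤ 3

Yes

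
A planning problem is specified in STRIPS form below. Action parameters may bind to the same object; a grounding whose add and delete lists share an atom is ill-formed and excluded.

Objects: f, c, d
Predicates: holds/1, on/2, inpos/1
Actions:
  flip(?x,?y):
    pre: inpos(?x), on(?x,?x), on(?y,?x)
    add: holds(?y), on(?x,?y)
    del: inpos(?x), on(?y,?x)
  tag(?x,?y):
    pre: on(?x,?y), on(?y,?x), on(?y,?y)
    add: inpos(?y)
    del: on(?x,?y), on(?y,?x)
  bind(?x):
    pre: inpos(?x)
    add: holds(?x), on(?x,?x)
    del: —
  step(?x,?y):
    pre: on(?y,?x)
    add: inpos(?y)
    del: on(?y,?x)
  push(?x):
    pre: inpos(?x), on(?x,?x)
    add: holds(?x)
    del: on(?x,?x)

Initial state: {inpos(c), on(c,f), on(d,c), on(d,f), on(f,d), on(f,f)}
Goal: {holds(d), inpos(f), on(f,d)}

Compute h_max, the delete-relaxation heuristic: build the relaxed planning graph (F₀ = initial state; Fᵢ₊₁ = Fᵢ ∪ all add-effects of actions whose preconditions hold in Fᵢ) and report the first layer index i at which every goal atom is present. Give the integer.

2

F0 = init (6 atoms)
F1 = F0 ∪ {holds(c), inpos(d), inpos(f), on(c,c)}  (10 atoms)
F2 = F1 ∪ {holds(d), holds(f), on(c,d), on(d,d), on(f,c)}  (15 atoms)
goal ⊆ F2  ⇒  h_max = 2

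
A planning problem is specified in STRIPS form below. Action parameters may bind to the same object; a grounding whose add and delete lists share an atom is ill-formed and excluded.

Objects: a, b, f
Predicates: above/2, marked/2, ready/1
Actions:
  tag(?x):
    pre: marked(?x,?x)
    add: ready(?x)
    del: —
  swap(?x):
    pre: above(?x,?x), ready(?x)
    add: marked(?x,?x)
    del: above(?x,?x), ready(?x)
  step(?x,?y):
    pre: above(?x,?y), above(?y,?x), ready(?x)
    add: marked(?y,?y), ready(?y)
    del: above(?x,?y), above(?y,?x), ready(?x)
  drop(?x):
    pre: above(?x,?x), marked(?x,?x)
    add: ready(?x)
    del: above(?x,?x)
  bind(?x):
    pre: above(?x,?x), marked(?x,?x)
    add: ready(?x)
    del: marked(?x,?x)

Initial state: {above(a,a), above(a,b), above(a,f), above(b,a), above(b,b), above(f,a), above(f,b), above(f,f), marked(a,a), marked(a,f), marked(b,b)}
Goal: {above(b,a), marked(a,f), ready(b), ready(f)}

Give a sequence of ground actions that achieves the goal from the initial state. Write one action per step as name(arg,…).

tag(a); tag(b); step(a,f)

1. tag(a)  →  {above(a,a), above(a,b), above(a,f), above(b,a), above(b,b), above(f,a), above(f,b), above(f,f), marked(a,a), marked(a,f), marked(b,b), ready(a)}
2. tag(b)  →  {above(a,a), above(a,b), above(a,f), above(b,a), above(b,b), above(f,a), above(f,b), above(f,f), marked(a,a), marked(a,f), marked(b,b), ready(a), ready(b)}
3. step(a,f)  →  {above(a,a), above(a,b), above(b,a), above(b,b), above(f,b), above(f,f), marked(a,a), marked(a,f), marked(b,b), marked(f,f), ready(b), ready(f)}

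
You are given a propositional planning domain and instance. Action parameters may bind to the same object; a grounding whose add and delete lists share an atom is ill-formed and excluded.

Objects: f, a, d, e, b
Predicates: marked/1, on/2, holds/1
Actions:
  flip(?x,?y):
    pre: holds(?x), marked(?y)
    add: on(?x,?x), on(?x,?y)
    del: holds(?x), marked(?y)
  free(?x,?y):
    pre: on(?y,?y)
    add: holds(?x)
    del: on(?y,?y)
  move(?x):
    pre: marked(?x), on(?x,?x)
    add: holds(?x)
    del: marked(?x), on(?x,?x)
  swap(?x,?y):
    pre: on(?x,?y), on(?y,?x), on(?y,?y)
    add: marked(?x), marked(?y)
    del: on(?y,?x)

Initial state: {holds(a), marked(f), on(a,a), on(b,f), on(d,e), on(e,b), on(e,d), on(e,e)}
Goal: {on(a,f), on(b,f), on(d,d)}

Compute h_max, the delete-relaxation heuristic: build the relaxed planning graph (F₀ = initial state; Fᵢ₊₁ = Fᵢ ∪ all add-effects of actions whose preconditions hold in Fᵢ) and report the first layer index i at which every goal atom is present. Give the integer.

2

F0 = init (8 atoms)
F1 = F0 ∪ {holds(b), holds(d), holds(e), holds(f), marked(a), marked(d), marked(e), on(a,f)}  (16 atoms)
F2 = F1 ∪ {on(a,d), on(a,e), on(b,a), on(b,b), on(b,d), on(b,e), on(d,a), on(d,d), on(d,f), on(e,a), on(e,f), on(f,a), on(f,d), on(f,e), on(f,f)}  (31 atoms)
goal ⊆ F2  ⇒  h_max = 2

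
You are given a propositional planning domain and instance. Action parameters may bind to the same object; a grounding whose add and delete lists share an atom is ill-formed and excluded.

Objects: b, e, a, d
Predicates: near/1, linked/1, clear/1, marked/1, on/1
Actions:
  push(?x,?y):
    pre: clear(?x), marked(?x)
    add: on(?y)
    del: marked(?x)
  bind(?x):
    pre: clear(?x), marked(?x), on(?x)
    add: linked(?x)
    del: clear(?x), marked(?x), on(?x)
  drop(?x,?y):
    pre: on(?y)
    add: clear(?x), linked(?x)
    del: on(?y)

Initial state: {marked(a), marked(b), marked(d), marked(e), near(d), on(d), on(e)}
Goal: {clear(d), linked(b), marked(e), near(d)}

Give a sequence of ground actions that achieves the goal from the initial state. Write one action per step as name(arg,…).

drop(b,e); drop(d,d)

1. drop(b,e)  →  {clear(b), linked(b), marked(a), marked(b), marked(d), marked(e), near(d), on(d)}
2. drop(d,d)  →  {clear(b), clear(d), linked(b), linked(d), marked(a), marked(b), marked(d), marked(e), near(d)}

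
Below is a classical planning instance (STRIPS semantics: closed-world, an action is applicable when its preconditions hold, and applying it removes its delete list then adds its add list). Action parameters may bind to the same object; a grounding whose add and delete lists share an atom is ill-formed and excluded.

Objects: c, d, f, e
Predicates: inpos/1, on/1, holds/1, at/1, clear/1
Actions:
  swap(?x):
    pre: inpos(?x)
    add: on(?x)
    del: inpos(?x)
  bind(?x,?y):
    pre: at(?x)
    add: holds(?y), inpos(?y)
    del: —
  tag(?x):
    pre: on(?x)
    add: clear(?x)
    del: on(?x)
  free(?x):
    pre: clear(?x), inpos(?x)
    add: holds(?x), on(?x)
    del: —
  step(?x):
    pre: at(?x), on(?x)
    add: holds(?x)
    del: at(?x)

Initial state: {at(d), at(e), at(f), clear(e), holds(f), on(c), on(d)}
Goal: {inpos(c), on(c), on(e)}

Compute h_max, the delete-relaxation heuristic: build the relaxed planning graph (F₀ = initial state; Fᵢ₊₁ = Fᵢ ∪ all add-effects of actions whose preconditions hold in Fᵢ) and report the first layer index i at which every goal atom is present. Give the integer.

2

F0 = init (7 atoms)
F1 = F0 ∪ {clear(c), clear(d), holds(c), holds(d), holds(e), inpos(c), inpos(d), inpos(e), inpos(f)}  (16 atoms)
F2 = F1 ∪ {on(e), on(f)}  (18 atoms)
goal ⊆ F2  ⇒  h_max = 2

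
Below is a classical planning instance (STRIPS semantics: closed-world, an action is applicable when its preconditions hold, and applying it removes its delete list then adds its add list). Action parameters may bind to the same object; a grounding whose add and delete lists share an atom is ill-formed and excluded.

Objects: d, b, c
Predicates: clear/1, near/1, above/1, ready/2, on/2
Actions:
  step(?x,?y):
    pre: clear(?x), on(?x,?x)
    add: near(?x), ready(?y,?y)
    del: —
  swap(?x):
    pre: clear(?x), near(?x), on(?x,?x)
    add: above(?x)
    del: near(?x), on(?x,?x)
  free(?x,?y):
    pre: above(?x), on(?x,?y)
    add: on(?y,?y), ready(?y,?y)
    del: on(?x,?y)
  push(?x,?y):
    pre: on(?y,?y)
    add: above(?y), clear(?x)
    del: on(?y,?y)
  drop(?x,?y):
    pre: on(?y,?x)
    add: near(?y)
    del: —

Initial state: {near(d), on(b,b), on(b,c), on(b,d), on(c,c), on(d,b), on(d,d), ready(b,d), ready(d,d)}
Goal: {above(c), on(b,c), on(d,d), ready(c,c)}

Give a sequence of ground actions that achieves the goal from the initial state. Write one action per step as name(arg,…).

1. push(d,c)  →  {above(c), clear(d), near(d), on(b,b), on(b,c), on(b,d), on(d,b), on(d,d), ready(b,d), ready(d,d)}
2. step(d,c)  →  {above(c), clear(d), near(d), on(b,b), on(b,c), on(b,d), on(d,b), on(d,d), ready(b,d), ready(c,c), ready(d,d)}

push(d,c); step(d,c)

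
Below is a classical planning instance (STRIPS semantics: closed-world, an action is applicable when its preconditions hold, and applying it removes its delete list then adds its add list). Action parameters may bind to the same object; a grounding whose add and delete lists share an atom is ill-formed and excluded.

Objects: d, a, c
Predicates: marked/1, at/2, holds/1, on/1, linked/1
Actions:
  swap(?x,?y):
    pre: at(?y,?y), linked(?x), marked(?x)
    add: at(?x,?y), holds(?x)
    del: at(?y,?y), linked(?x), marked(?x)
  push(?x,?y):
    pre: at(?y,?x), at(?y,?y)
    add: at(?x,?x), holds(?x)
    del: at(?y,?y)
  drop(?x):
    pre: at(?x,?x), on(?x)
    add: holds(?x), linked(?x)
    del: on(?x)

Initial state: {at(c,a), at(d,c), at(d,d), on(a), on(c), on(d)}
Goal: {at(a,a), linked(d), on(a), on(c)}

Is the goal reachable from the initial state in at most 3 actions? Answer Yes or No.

Yes

1. drop(d)  →  {at(c,a), at(d,c), at(d,d), holds(d), linked(d), on(a), on(c)}
2. push(c,d)  →  {at(c,a), at(c,c), at(d,c), holds(c), holds(d), linked(d), on(a), on(c)}
3. push(a,c)  →  {at(a,a), at(c,a), at(d,c), holds(a), holds(c), holds(d), linked(d), on(a), on(c)}
optimal plan length = 3; 3 ≤ 3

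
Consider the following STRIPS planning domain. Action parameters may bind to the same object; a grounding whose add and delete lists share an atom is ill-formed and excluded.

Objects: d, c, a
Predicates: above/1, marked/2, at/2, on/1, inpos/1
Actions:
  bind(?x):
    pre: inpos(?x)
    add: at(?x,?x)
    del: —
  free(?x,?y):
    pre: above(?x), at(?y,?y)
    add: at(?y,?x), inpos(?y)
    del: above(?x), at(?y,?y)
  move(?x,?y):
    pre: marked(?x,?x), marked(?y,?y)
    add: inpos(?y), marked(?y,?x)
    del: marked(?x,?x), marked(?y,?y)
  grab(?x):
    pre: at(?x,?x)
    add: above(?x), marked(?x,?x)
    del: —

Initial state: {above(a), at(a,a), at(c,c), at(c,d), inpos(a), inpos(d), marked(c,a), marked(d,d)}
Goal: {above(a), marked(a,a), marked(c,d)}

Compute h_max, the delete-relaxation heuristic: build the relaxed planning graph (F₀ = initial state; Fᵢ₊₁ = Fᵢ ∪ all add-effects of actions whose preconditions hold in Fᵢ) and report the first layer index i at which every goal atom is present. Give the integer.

2

F0 = init (8 atoms)
F1 = F0 ∪ {above(c), at(c,a), at(d,d), inpos(c), marked(a,a), marked(c,c)}  (14 atoms)
F2 = F1 ∪ {above(d), at(a,c), at(d,a), at(d,c), marked(a,c), marked(a,d), marked(c,d), marked(d,a), marked(d,c)}  (23 atoms)
goal ⊆ F2  ⇒  h_max = 2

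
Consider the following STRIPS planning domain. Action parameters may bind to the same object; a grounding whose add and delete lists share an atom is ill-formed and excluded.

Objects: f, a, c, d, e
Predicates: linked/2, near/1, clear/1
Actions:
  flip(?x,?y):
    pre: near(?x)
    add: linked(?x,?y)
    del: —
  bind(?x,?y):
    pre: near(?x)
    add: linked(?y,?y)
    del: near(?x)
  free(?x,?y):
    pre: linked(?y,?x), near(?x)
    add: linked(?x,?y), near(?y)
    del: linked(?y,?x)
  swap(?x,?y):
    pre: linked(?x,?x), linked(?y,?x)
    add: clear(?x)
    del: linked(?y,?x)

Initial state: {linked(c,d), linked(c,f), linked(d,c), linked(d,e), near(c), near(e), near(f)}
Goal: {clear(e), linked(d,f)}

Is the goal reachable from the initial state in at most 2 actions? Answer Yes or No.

No

1. flip(e,e)  →  {linked(c,d), linked(c,f), linked(d,c), linked(d,e), linked(e,e), near(c), near(e), near(f)}
2. free(c,d)  →  {linked(c,d), linked(c,f), linked(d,e), linked(e,e), near(c), near(d), near(e), near(f)}
3. flip(d,f)  →  {linked(c,d), linked(c,f), linked(d,e), linked(d,f), linked(e,e), near(c), near(d), near(e), near(f)}
4. swap(e,d)  →  {clear(e), linked(c,d), linked(c,f), linked(d,f), linked(e,e), near(c), near(d), near(e), near(f)}
optimal plan length = 4; 4 > 2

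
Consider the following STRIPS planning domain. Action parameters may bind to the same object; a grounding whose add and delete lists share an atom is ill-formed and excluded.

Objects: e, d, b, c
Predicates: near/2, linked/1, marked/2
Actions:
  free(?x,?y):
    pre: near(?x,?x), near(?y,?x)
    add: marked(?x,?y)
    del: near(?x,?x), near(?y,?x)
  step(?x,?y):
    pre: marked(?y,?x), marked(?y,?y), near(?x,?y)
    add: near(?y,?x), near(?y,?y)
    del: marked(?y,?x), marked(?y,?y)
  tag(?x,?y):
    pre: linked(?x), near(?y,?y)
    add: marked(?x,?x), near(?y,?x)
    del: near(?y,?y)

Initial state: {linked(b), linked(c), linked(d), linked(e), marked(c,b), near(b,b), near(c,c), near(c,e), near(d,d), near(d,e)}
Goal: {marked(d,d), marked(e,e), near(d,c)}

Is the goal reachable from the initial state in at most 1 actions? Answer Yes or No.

No

1. tag(e,b)  →  {linked(b), linked(c), linked(d), linked(e), marked(c,b), marked(e,e), near(b,e), near(c,c), near(c,e), near(d,d), near(d,e)}
2. tag(d,c)  →  {linked(b), linked(c), linked(d), linked(e), marked(c,b), marked(d,d), marked(e,e), near(b,e), near(c,d), near(c,e), near(d,d), near(d,e)}
3. tag(c,d)  →  {linked(b), linked(c), linked(d), linked(e), marked(c,b), marked(c,c), marked(d,d), marked(e,e), near(b,e), near(c,d), near(c,e), near(d,c), near(d,e)}
optimal plan length = 3; 3 > 1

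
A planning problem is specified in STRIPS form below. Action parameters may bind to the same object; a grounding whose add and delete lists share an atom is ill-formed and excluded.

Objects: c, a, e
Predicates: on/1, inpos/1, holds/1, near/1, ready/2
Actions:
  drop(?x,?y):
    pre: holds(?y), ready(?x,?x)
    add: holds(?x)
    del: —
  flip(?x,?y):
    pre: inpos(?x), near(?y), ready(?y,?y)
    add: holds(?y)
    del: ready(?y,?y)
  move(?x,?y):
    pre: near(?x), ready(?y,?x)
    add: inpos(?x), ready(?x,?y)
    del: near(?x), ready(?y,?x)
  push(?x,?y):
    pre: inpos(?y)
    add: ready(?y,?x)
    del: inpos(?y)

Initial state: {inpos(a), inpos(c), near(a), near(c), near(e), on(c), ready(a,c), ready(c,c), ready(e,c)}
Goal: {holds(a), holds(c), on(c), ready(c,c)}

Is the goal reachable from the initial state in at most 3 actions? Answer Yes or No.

1. push(a,a)  →  {inpos(c), near(a), near(c), near(e), on(c), ready(a,a), ready(a,c), ready(c,c), ready(e,c)}
2. flip(c,a)  →  {holds(a), inpos(c), near(a), near(c), near(e), on(c), ready(a,c), ready(c,c), ready(e,c)}
3. drop(c,a)  →  {holds(a), holds(c), inpos(c), near(a), near(c), near(e), on(c), ready(a,c), ready(c,c), ready(e,c)}
optimal plan length = 3; 3 ≤ 3

Yes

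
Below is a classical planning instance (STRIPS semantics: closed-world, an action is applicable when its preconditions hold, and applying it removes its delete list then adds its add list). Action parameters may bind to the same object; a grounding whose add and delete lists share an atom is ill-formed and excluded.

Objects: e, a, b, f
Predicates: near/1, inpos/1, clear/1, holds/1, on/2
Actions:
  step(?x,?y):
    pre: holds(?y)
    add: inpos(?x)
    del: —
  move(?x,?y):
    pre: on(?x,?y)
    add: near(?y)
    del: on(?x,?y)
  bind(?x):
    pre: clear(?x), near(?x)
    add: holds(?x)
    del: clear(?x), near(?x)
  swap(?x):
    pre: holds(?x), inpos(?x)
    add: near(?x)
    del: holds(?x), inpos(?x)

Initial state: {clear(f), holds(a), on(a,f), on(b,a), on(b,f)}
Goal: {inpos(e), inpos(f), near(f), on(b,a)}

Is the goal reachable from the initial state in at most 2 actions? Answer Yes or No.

No

1. step(e,a)  →  {clear(f), holds(a), inpos(e), on(a,f), on(b,a), on(b,f)}
2. step(f,a)  →  {clear(f), holds(a), inpos(e), inpos(f), on(a,f), on(b,a), on(b,f)}
3. move(a,f)  →  {clear(f), holds(a), inpos(e), inpos(f), near(f), on(b,a), on(b,f)}
optimal plan length = 3; 3 > 2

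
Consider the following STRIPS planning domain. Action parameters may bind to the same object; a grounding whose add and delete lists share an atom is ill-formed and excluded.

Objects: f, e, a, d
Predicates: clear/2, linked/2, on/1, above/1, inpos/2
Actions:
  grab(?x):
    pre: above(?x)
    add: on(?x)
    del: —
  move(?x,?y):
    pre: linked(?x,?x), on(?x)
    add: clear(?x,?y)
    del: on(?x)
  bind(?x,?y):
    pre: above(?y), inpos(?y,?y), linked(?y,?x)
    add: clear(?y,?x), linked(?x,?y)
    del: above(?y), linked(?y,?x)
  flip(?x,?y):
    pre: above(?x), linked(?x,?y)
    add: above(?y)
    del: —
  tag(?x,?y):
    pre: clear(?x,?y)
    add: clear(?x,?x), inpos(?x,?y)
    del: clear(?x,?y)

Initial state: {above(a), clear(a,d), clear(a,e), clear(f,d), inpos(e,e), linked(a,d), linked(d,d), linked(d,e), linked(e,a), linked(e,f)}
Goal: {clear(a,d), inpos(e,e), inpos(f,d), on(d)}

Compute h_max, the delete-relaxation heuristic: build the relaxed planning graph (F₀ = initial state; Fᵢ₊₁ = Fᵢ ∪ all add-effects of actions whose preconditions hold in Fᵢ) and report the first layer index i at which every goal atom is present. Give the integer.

2

F0 = init (10 atoms)
F1 = F0 ∪ {above(d), clear(a,a), clear(f,f), inpos(a,d), inpos(a,e), inpos(f,d), on(a)}  (17 atoms)
F2 = F1 ∪ {above(e), on(d)}  (19 atoms)
goal ⊆ F2  ⇒  h_max = 2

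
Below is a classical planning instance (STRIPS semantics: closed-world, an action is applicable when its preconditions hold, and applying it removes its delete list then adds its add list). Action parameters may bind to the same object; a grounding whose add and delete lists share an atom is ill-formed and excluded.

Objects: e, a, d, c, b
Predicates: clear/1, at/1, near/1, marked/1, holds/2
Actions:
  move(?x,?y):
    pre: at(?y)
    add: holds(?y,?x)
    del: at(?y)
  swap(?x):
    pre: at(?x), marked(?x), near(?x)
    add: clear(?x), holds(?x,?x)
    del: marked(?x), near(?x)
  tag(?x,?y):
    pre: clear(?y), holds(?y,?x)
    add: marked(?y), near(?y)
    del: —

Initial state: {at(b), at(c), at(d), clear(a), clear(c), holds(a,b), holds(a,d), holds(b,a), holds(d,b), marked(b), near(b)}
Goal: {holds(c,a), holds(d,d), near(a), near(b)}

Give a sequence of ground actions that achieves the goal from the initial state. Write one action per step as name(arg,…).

1. move(a,c)  →  {at(b), at(d), clear(a), clear(c), holds(a,b), holds(a,d), holds(b,a), holds(c,a), holds(d,b), marked(b), near(b)}
2. move(d,d)  →  {at(b), clear(a), clear(c), holds(a,b), holds(a,d), holds(b,a), holds(c,a), holds(d,b), holds(d,d), marked(b), near(b)}
3. tag(d,a)  →  {at(b), clear(a), clear(c), holds(a,b), holds(a,d), holds(b,a), holds(c,a), holds(d,b), holds(d,d), marked(a), marked(b), near(a), near(b)}

move(a,c); move(d,d); tag(d,a)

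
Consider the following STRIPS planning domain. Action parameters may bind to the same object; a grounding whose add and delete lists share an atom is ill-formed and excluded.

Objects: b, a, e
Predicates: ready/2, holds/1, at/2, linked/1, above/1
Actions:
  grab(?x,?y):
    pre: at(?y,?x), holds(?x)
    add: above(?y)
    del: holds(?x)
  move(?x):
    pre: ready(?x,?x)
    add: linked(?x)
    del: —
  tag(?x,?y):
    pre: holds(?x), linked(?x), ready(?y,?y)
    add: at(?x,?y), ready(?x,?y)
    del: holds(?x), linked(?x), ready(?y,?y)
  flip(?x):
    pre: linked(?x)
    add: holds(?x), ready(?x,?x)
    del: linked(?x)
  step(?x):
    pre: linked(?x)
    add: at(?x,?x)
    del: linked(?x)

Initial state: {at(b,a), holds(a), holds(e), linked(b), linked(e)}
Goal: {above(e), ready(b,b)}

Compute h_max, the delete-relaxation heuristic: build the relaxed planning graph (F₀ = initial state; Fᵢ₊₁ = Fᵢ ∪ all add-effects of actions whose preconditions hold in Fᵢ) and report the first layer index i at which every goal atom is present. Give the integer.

2

F0 = init (5 atoms)
F1 = F0 ∪ {above(b), at(b,b), at(e,e), holds(b), ready(b,b), ready(e,e)}  (11 atoms)
F2 = F1 ∪ {above(e), at(b,e), at(e,b), ready(b,e), ready(e,b)}  (16 atoms)
goal ⊆ F2  ⇒  h_max = 2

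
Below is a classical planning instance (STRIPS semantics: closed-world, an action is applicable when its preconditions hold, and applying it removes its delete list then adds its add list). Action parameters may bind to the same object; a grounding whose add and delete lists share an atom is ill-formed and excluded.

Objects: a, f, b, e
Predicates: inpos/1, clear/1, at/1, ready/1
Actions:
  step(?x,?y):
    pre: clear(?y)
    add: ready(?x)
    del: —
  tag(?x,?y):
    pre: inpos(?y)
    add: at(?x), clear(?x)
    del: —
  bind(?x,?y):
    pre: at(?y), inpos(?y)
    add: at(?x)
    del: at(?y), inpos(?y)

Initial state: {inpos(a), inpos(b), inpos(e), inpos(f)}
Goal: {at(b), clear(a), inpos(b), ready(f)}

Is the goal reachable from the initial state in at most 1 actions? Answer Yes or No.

No

1. tag(a,a)  →  {at(a), clear(a), inpos(a), inpos(b), inpos(e), inpos(f)}
2. step(f,a)  →  {at(a), clear(a), inpos(a), inpos(b), inpos(e), inpos(f), ready(f)}
3. tag(b,a)  →  {at(a), at(b), clear(a), clear(b), inpos(a), inpos(b), inpos(e), inpos(f), ready(f)}
optimal plan length = 3; 3 > 1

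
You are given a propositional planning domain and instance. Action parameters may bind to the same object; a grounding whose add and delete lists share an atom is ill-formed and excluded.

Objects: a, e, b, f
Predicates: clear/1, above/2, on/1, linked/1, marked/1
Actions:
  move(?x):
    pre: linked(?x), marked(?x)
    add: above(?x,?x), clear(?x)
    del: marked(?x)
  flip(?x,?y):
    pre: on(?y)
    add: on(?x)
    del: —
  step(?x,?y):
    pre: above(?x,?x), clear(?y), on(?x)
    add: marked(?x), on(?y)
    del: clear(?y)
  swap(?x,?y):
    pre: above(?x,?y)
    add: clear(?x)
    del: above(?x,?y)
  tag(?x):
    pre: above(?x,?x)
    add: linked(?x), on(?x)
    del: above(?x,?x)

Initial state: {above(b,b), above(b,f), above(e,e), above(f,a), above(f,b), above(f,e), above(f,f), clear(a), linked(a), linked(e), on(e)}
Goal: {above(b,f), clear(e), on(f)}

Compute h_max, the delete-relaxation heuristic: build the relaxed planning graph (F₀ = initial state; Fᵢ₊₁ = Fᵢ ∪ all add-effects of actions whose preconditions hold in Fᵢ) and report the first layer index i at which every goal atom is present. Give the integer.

1

F0 = init (11 atoms)
F1 = F0 ∪ {clear(b), clear(e), clear(f), linked(b), linked(f), marked(e), on(a), on(b), on(f)}  (20 atoms)
goal ⊆ F1  ⇒  h_max = 1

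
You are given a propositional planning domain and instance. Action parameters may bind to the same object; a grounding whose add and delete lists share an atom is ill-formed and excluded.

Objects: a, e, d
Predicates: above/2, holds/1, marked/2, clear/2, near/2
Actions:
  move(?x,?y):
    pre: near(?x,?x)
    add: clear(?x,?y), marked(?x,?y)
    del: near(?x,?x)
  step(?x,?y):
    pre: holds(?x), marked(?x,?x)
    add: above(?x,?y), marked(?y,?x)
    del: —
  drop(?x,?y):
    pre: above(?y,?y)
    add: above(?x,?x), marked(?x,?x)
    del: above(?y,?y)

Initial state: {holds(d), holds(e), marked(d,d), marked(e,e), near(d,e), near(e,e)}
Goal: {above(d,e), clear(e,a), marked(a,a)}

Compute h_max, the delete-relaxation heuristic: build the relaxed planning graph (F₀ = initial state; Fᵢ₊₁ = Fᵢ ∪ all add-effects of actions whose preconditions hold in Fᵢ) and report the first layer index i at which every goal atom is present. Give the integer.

F0 = init (6 atoms)
F1 = F0 ∪ {above(d,a), above(d,d), above(d,e), above(e,a), above(e,d), above(e,e), clear(e,a), clear(e,d), clear(e,e), marked(a,d), marked(a,e), marked(d,e), marked(e,a), marked(e,d)}  (20 atoms)
F2 = F1 ∪ {above(a,a), marked(a,a)}  (22 atoms)
goal ⊆ F2  ⇒  h_max = 2

2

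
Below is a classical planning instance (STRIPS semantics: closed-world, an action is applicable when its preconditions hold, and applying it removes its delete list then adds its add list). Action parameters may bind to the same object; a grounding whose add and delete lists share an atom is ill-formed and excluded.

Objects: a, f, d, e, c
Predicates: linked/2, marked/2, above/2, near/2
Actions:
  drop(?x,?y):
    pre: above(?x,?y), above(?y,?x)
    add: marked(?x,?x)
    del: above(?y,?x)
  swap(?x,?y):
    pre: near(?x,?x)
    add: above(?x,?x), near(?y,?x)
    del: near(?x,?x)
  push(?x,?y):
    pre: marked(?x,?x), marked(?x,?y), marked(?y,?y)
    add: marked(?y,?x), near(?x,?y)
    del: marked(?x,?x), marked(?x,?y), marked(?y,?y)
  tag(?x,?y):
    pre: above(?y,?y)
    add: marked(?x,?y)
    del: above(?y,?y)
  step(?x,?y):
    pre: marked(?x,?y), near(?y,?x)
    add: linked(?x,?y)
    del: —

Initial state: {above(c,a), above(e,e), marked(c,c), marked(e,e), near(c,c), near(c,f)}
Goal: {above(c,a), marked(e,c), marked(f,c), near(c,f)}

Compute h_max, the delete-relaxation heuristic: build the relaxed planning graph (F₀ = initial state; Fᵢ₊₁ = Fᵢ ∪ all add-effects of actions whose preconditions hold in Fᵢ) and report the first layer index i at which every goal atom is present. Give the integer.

2

F0 = init (6 atoms)
F1 = F0 ∪ {above(c,c), linked(c,c), marked(a,e), marked(c,e), marked(d,e), marked(f,e), near(a,c), near(d,c), near(e,c), near(f,c)}  (16 atoms)
F2 = F1 ∪ {linked(c,e), marked(a,c), marked(d,c), marked(e,c), marked(f,c), near(c,e)}  (22 atoms)
goal ⊆ F2  ⇒  h_max = 2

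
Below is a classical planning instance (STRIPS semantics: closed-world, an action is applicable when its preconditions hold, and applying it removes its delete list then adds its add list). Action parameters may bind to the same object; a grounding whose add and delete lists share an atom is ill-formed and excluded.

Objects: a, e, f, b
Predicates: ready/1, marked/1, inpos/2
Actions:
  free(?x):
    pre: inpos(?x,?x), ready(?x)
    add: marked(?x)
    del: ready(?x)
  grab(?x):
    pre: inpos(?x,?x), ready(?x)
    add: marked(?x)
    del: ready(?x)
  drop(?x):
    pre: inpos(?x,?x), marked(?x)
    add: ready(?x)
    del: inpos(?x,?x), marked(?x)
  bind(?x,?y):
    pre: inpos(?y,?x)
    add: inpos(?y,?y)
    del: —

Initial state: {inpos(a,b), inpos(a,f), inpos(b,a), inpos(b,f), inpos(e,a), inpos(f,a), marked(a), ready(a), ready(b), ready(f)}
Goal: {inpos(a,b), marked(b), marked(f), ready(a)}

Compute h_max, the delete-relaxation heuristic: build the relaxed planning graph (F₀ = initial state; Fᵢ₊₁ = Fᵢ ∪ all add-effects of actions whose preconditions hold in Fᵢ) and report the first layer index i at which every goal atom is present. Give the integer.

2

F0 = init (10 atoms)
F1 = F0 ∪ {inpos(a,a), inpos(b,b), inpos(e,e), inpos(f,f)}  (14 atoms)
F2 = F1 ∪ {marked(b), marked(f)}  (16 atoms)
goal ⊆ F2  ⇒  h_max = 2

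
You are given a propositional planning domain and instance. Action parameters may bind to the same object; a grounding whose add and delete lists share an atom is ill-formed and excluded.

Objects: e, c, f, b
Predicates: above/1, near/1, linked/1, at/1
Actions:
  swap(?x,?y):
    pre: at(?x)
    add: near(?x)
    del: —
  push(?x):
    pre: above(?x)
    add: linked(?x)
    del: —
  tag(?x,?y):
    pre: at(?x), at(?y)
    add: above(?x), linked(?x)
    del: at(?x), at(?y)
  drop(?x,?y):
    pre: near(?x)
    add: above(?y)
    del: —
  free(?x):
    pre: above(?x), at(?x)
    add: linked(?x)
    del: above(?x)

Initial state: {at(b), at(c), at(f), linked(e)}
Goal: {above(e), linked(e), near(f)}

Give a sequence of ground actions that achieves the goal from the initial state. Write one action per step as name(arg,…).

swap(f,e); drop(f,e)

1. swap(f,e)  →  {at(b), at(c), at(f), linked(e), near(f)}
2. drop(f,e)  →  {above(e), at(b), at(c), at(f), linked(e), near(f)}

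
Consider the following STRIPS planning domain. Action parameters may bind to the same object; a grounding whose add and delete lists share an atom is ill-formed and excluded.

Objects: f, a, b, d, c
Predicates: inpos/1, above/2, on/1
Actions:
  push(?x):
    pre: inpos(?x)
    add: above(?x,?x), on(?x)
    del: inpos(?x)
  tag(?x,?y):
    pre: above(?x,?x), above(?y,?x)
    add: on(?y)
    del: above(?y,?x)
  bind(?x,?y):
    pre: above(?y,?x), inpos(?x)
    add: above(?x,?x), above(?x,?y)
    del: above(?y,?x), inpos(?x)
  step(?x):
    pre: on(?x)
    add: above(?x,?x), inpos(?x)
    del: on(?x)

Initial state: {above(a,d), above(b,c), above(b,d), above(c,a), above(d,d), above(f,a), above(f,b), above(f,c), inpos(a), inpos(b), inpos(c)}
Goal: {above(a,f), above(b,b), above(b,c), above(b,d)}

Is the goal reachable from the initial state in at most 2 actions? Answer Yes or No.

1. push(b)  →  {above(a,d), above(b,b), above(b,c), above(b,d), above(c,a), above(d,d), above(f,a), above(f,b), above(f,c), inpos(a), inpos(c), on(b)}
2. bind(a,f)  →  {above(a,a), above(a,d), above(a,f), above(b,b), above(b,c), above(b,d), above(c,a), above(d,d), above(f,b), above(f,c), inpos(c), on(b)}
optimal plan length = 2; 2 ≤ 2

Yes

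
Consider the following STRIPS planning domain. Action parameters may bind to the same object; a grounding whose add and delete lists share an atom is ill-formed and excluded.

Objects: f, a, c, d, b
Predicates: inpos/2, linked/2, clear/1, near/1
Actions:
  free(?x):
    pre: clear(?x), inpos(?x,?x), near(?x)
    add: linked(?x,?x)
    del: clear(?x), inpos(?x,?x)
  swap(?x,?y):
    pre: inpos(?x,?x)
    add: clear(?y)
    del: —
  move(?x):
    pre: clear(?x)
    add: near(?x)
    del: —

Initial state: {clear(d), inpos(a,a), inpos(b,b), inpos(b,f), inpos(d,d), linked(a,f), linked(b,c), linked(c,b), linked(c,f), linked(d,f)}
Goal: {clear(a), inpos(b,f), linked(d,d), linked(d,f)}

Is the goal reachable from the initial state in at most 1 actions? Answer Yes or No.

No

1. swap(a,a)  →  {clear(a), clear(d), inpos(a,a), inpos(b,b), inpos(b,f), inpos(d,d), linked(a,f), linked(b,c), linked(c,b), linked(c,f), linked(d,f)}
2. move(d)  →  {clear(a), clear(d), inpos(a,a), inpos(b,b), inpos(b,f), inpos(d,d), linked(a,f), linked(b,c), linked(c,b), linked(c,f), linked(d,f), near(d)}
3. free(d)  →  {clear(a), inpos(a,a), inpos(b,b), inpos(b,f), linked(a,f), linked(b,c), linked(c,b), linked(c,f), linked(d,d), linked(d,f), near(d)}
optimal plan length = 3; 3 > 1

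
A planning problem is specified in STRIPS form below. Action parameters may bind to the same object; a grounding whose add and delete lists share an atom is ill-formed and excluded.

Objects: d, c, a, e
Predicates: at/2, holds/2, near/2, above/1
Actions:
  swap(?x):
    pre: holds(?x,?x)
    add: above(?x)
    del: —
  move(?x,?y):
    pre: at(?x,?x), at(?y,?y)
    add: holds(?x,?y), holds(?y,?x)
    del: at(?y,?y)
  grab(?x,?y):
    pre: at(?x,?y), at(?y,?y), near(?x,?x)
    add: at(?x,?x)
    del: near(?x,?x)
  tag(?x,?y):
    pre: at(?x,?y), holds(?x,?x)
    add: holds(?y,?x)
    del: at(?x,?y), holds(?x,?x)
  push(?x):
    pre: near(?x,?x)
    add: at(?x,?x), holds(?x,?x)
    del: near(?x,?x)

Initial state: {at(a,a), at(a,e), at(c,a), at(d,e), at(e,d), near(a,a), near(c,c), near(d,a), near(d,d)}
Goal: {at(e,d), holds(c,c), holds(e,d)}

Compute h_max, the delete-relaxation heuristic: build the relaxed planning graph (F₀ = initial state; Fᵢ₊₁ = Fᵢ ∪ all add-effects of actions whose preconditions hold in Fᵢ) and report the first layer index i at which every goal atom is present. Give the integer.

2

F0 = init (9 atoms)
F1 = F0 ∪ {at(c,c), at(d,d), holds(a,a), holds(c,c), holds(d,d)}  (14 atoms)
F2 = F1 ∪ {above(a), above(c), above(d), holds(a,c), holds(a,d), holds(c,a), holds(c,d), holds(d,a), holds(d,c), holds(e,a), holds(e,d)}  (25 atoms)
goal ⊆ F2  ⇒  h_max = 2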